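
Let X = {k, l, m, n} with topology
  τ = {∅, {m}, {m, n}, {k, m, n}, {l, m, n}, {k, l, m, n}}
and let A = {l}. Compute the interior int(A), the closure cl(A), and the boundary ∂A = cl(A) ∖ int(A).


int(A) = ∅, cl(A) = {l}, ∂A = {l}.

Closed sets in (X, τ) are complements of opens:
  closed(X, τ) = {∅, {k}, {l}, {k, l}, {k, l, n}, {k, l, m, n}}.
int(A) = ⋃ {U ∈ τ : U ⊆ A}. Opens contained in A: ∅.
Taking the union of these: int(A) = ∅.
cl(A) = ⋂ {C closed : A ⊆ C}. Closed sets containing A: {l}, {k, l}, {k, l, n}, {k, l, m, n}.
Intersecting these: cl(A) = {l}.
∂A = cl(A) ∖ int(A) = {l} ∖ ∅ = {l}.


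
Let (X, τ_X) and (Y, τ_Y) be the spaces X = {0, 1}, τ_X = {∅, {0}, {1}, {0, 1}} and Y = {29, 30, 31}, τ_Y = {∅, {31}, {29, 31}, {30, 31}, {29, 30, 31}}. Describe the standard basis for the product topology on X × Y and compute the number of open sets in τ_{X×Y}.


Basis B = {∅ × ∅, {0} × {31}, {1} × {31}, {0} × {29, 31}, {0} × {30, 31}, {0, 1} × {31}, {1} × {29, 31}, {1} × {30, 31}, {0} × {29, 30, 31}, {1} × {29, 30, 31}, {0, 1} × {29, 31}, {0, 1} × {30, 31}, {0, 1} × {29, 30, 31}}; |τ_{X×Y}| = 25.

Enumerate products U × V with U ∈ τ_X, V ∈ τ_Y (deduplicated):
  ∅ × ∅ = {} (∅)
  {0} × {31} = {(0,31)}
  {1} × {31} = {(1,31)}
  {0} × {29, 31} = {(0,29), (0,31)}
  {0} × {30, 31} = {(0,30), (0,31)}
  {0, 1} × {31} = {(0,31), (1,31)}
  {1} × {29, 31} = {(1,29), (1,31)}
  {1} × {30, 31} = {(1,30), (1,31)}
  {0} × {29, 30, 31} = {(0,29), (0,30), (0,31)}
  {1} × {29, 30, 31} = {(1,29), (1,30), (1,31)}
  {0, 1} × {29, 31} = {(0,29), (0,31), (1,29), (1,31)}
  {0, 1} × {30, 31} = {(0,30), (0,31), (1,30), (1,31)}
  {0, 1} × {29, 30, 31} = {(0,29), (0,30), (0,31), (1,29), (1,30), (1,31)}
These 13 distinct sets form the basis B.
Close under arbitrary unions to get τ_{X×Y}; counting gives |τ_{X×Y}| = 25.


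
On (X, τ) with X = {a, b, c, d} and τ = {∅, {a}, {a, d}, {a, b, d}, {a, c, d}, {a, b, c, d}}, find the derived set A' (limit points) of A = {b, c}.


A' = ∅

For each x ∈ X, list the open sets U ∈ τ with x ∈ U, then check whether U ∩ (A ∖ {x}) ≠ ∅ for every such U.
  x = a: open {a} ∋ x has {a} ∩ (A ∖ {a}) = ∅, so x is NOT a limit point.
  x = b: open {a, b, d} ∋ x has {a, b, d} ∩ (A ∖ {b}) = ∅, so x is NOT a limit point.
  x = c: open {a, c, d} ∋ x has {a, c, d} ∩ (A ∖ {c}) = ∅, so x is NOT a limit point.
  x = d: open {a, d} ∋ x has {a, d} ∩ (A ∖ {d}) = ∅, so x is NOT a limit point.
Collecting: A' = ∅.


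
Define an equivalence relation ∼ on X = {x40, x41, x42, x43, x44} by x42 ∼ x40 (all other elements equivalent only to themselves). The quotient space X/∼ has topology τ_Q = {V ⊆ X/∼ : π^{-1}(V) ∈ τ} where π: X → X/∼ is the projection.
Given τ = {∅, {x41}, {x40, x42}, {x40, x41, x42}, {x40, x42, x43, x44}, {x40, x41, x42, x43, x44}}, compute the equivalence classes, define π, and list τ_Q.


X/∼ = {[x40=x42], [x41], [x43], [x44]}; |τ_Q| = 6.

Equivalence classes: [x40=x42], [x41], [x43], [x44].
Quotient map π: X → X/∼ sends x40 ↦ [x40=x42], x41 ↦ [x41], x42 ↦ [x40=x42], x43 ↦ [x43], x44 ↦ [x44].
For each subset V ⊆ X/∼, compute π^{-1}(V) ⊆ X and check whether π^{-1}(V) ∈ τ. V is open in τ_Q iff π^{-1}(V) ∈ τ.
  V = {}: π^{-1}(V) = ∅ ∈ τ ✓.
  V = {[x40=x42]}: π^{-1}(V) = {x40, x42} ∈ τ ✓.
  V = {[x41]}: π^{-1}(V) = {x41} ∈ τ ✓.
  V = {[x40=x42], [x41]}: π^{-1}(V) = {x40, x41, x42} ∈ τ ✓.
  V = {[x43]}: π^{-1}(V) = {x43} ∉ τ ✗.
  V = {[x40=x42], [x43]}: π^{-1}(V) = {x40, x42, x43} ∉ τ ✗.
  V = {[x41], [x43]}: π^{-1}(V) = {x41, x43} ∉ τ ✗.
  V = {[x40=x42], [x41], [x43]}: π^{-1}(V) = {x40, x41, x42, x43} ∉ τ ✗.
  V = {[x44]}: π^{-1}(V) = {x44} ∉ τ ✗.
  V = {[x40=x42], [x44]}: π^{-1}(V) = {x40, x42, x44} ∉ τ ✗.
  V = {[x41], [x44]}: π^{-1}(V) = {x41, x44} ∉ τ ✗.
  V = {[x40=x42], [x41], [x44]}: π^{-1}(V) = {x40, x41, x42, x44} ∉ τ ✗.
  V = {[x43], [x44]}: π^{-1}(V) = {x43, x44} ∉ τ ✗.
  V = {[x40=x42], [x43], [x44]}: π^{-1}(V) = {x40, x42, x43, x44} ∈ τ ✓.
  V = {[x41], [x43], [x44]}: π^{-1}(V) = {x41, x43, x44} ∉ τ ✗.
  V = {[x40=x42], [x41], [x43], [x44]}: π^{-1}(V) = {x40, x41, x42, x43, x44} ∈ τ ✓.
Open sets in the quotient: τ_Q = {{}, {[x40=x42]}, {[x41]}, {[x40=x42], [x41]}, {[x40=x42], [x43], [x44]}, {[x40=x42], [x41], [x43], [x44]}} (6 elements).


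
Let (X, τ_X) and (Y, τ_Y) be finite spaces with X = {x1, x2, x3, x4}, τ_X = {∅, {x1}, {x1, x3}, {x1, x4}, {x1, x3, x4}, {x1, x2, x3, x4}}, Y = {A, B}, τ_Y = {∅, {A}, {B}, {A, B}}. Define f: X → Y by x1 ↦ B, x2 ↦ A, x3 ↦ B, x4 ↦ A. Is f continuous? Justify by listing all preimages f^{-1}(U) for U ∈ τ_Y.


f is NOT continuous.

Compute f^{-1}(U) for each U ∈ τ_Y:
  U = ∅: f^{-1}(U) = ∅ ∈ τ_X ✓.
  U = {A}: f^{-1}(U) = {x2, x4} ∉ τ_X ✗.
  U = {B}: f^{-1}(U) = {x1, x3} ∈ τ_X ✓.
  U = {A, B}: f^{-1}(U) = {x1, x2, x3, x4} ∈ τ_X ✓.
Found U = {A} with f^{-1}(U) = {x2, x4} not in τ_X. Therefore f is NOT continuous.


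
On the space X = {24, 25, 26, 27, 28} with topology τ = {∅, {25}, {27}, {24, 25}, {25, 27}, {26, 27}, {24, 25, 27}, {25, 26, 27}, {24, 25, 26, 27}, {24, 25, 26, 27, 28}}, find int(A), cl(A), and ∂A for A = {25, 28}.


int(A) = {25}, cl(A) = {24, 25, 28}, ∂A = {24, 28}.

Closed sets in (X, τ) are complements of opens:
  closed(X, τ) = {∅, {28}, {24, 28}, {26, 28}, {24, 25, 28}, {24, 26, 28}, {26, 27, 28}, {24, 25, 26, 28}, {24, 26, 27, 28}, {24, 25, 26, 27, 28}}.
int(A) = ⋃ {U ∈ τ : U ⊆ A}. Opens contained in A: ∅, {25}.
Taking the union of these: int(A) = {25}.
cl(A) = ⋂ {C closed : A ⊆ C}. Closed sets containing A: {24, 25, 28}, {24, 25, 26, 28}, {24, 25, 26, 27, 28}.
Intersecting these: cl(A) = {24, 25, 28}.
∂A = cl(A) ∖ int(A) = {24, 25, 28} ∖ {25} = {24, 28}.


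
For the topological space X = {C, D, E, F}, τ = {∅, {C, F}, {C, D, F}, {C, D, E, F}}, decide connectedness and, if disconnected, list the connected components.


(X, τ) is connected.

Find clopen sets (U ∈ τ with X ∖ U ∈ τ):
  U = ∅, X ∖ U = {C, D, E, F} — both open, so U is clopen.
  U = {C, D, E, F}, X ∖ U = ∅ — both open, so U is clopen.
Only trivial clopens (∅ and X) exist, so (X, τ) is connected.
Compute connected components by grouping points that agree on all clopens:
  component: {C, D, E, F}


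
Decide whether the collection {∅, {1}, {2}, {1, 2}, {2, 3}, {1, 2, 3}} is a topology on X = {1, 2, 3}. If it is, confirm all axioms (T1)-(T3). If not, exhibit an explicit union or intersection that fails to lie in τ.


τ IS a topology on X.

Axiom (T1): ∅ ∈ τ? Yes; X ∈ τ? Yes.
Axiom (T2/T3): check pairwise unions and intersections of members of τ.
All pairwise intersections and unions checked — each lies in τ. Therefore τ satisfies (T1), (T2), (T3): it IS a topology on X.


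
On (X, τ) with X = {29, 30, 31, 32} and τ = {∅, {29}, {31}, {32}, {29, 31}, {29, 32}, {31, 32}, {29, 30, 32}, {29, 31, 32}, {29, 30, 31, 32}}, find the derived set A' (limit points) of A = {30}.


A' = ∅

For each x ∈ X, list the open sets U ∈ τ with x ∈ U, then check whether U ∩ (A ∖ {x}) ≠ ∅ for every such U.
  x = 29: open {29} ∋ x has {29} ∩ (A ∖ {29}) = ∅, so x is NOT a limit point.
  x = 30: open {29, 30, 32} ∋ x has {29, 30, 32} ∩ (A ∖ {30}) = ∅, so x is NOT a limit point.
  x = 31: open {31} ∋ x has {31} ∩ (A ∖ {31}) = ∅, so x is NOT a limit point.
  x = 32: open {32} ∋ x has {32} ∩ (A ∖ {32}) = ∅, so x is NOT a limit point.
Collecting: A' = ∅.


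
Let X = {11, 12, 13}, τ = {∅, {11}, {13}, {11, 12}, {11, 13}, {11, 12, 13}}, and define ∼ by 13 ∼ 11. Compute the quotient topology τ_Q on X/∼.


X/∼ = {[11=13], [12]}; |τ_Q| = 3.

Equivalence classes: [11=13], [12].
Quotient map π: X → X/∼ sends 11 ↦ [11=13], 12 ↦ [12], 13 ↦ [11=13].
For each subset V ⊆ X/∼, compute π^{-1}(V) ⊆ X and check whether π^{-1}(V) ∈ τ. V is open in τ_Q iff π^{-1}(V) ∈ τ.
  V = {}: π^{-1}(V) = ∅ ∈ τ ✓.
  V = {[11=13]}: π^{-1}(V) = {11, 13} ∈ τ ✓.
  V = {[12]}: π^{-1}(V) = {12} ∉ τ ✗.
  V = {[11=13], [12]}: π^{-1}(V) = {11, 12, 13} ∈ τ ✓.
Open sets in the quotient: τ_Q = {{}, {[11=13]}, {[11=13], [12]}} (3 elements).


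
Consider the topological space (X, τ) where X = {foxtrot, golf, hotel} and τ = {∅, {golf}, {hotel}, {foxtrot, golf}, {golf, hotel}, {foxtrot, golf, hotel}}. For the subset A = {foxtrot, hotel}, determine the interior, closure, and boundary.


int(A) = {hotel}, cl(A) = {foxtrot, hotel}, ∂A = {foxtrot}.

Closed sets in (X, τ) are complements of opens:
  closed(X, τ) = {∅, {foxtrot}, {hotel}, {foxtrot, golf}, {foxtrot, hotel}, {foxtrot, golf, hotel}}.
int(A) = ⋃ {U ∈ τ : U ⊆ A}. Opens contained in A: ∅, {hotel}.
Taking the union of these: int(A) = {hotel}.
cl(A) = ⋂ {C closed : A ⊆ C}. Closed sets containing A: {foxtrot, hotel}, {foxtrot, golf, hotel}.
Intersecting these: cl(A) = {foxtrot, hotel}.
∂A = cl(A) ∖ int(A) = {foxtrot, hotel} ∖ {hotel} = {foxtrot}.


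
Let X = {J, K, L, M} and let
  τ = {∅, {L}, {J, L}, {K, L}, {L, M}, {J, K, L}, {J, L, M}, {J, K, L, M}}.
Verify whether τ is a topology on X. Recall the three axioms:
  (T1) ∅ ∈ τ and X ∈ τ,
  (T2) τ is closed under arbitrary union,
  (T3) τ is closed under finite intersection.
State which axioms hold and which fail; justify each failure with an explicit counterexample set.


τ is NOT a topology on X.

Axiom (T1): ∅ ∈ τ? Yes; X ∈ τ? Yes.
Axiom (T2/T3): check pairwise unions and intersections of members of τ.
Counterexample for (T2): {K, L} ∪ {L, M} = {K, L, M} ∉ τ. Therefore τ is NOT a topology.


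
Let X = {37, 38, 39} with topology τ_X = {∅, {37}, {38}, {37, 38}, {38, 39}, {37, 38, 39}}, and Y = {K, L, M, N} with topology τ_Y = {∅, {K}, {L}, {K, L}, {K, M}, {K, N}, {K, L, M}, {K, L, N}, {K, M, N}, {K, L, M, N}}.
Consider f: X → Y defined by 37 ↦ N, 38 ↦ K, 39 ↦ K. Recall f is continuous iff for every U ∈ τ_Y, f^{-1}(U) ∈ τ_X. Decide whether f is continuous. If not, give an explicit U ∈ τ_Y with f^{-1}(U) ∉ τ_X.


f IS continuous.

Compute f^{-1}(U) for each U ∈ τ_Y:
  U = ∅: f^{-1}(U) = ∅ ∈ τ_X ✓.
  U = {K}: f^{-1}(U) = {38, 39} ∈ τ_X ✓.
  U = {L}: f^{-1}(U) = ∅ ∈ τ_X ✓.
  U = {K, L}: f^{-1}(U) = {38, 39} ∈ τ_X ✓.
  U = {K, M}: f^{-1}(U) = {38, 39} ∈ τ_X ✓.
  U = {K, N}: f^{-1}(U) = {37, 38, 39} ∈ τ_X ✓.
  U = {K, L, M}: f^{-1}(U) = {38, 39} ∈ τ_X ✓.
  U = {K, L, N}: f^{-1}(U) = {37, 38, 39} ∈ τ_X ✓.
  U = {K, M, N}: f^{-1}(U) = {37, 38, 39} ∈ τ_X ✓.
  U = {K, L, M, N}: f^{-1}(U) = {37, 38, 39} ∈ τ_X ✓.
Every preimage lies in τ_X, so f IS continuous.


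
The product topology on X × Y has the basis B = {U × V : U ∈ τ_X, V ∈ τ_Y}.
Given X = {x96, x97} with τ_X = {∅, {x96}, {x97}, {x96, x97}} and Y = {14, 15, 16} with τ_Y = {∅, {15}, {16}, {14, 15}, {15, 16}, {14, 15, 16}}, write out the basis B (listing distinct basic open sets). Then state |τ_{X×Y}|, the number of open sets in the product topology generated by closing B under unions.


Basis B = {∅ × ∅, {x96} × {15}, {x96} × {16}, {x97} × {15}, {x97} × {16}, {x96} × {14, 15}, {x96} × {15, 16}, {x96, x97} × {15}, {x96, x97} × {16}, {x97} × {14, 15}, {x97} × {15, 16}, {x96} × {14, 15, 16}, {x97} × {14, 15, 16}, {x96, x97} × {14, 15}, {x96, x97} × {15, 16}, {x96, x97} × {14, 15, 16}}; |τ_{X×Y}| = 36.

Enumerate products U × V with U ∈ τ_X, V ∈ τ_Y (deduplicated):
  ∅ × ∅ = {} (∅)
  {x96} × {15} = {(x96,15)}
  {x96} × {16} = {(x96,16)}
  {x97} × {15} = {(x97,15)}
  {x97} × {16} = {(x97,16)}
  {x96} × {14, 15} = {(x96,14), (x96,15)}
  {x96} × {15, 16} = {(x96,15), (x96,16)}
  {x96, x97} × {15} = {(x96,15), (x97,15)}
  {x96, x97} × {16} = {(x96,16), (x97,16)}
  {x97} × {14, 15} = {(x97,14), (x97,15)}
  {x97} × {15, 16} = {(x97,15), (x97,16)}
  {x96} × {14, 15, 16} = {(x96,14), (x96,15), (x96,16)}
  {x97} × {14, 15, 16} = {(x97,14), (x97,15), (x97,16)}
  {x96, x97} × {14, 15} = {(x96,14), (x96,15), (x97,14), (x97,15)}
  {x96, x97} × {15, 16} = {(x96,15), (x96,16), (x97,15), (x97,16)}
  {x96, x97} × {14, 15, 16} = {(x96,14), (x96,15), (x96,16), (x97,14), (x97,15), (x97,16)}
These 16 distinct sets form the basis B.
Close under arbitrary unions to get τ_{X×Y}; counting gives |τ_{X×Y}| = 36.


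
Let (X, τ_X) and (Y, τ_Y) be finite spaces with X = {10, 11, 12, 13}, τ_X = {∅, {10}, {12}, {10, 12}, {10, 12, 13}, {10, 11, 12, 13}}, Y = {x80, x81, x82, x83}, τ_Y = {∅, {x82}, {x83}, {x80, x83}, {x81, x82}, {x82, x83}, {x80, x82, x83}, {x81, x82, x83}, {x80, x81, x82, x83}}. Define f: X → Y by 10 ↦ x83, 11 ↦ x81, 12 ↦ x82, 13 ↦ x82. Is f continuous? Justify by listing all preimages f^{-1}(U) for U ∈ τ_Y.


f is NOT continuous.

Compute f^{-1}(U) for each U ∈ τ_Y:
  U = ∅: f^{-1}(U) = ∅ ∈ τ_X ✓.
  U = {x82}: f^{-1}(U) = {12, 13} ∉ τ_X ✗.
  U = {x83}: f^{-1}(U) = {10} ∈ τ_X ✓.
  U = {x80, x83}: f^{-1}(U) = {10} ∈ τ_X ✓.
  U = {x81, x82}: f^{-1}(U) = {11, 12, 13} ∉ τ_X ✗.
  U = {x82, x83}: f^{-1}(U) = {10, 12, 13} ∈ τ_X ✓.
  U = {x80, x82, x83}: f^{-1}(U) = {10, 12, 13} ∈ τ_X ✓.
  U = {x81, x82, x83}: f^{-1}(U) = {10, 11, 12, 13} ∈ τ_X ✓.
  U = {x80, x81, x82, x83}: f^{-1}(U) = {10, 11, 12, 13} ∈ τ_X ✓.
Found U = {x82} with f^{-1}(U) = {12, 13} not in τ_X. Therefore f is NOT continuous.


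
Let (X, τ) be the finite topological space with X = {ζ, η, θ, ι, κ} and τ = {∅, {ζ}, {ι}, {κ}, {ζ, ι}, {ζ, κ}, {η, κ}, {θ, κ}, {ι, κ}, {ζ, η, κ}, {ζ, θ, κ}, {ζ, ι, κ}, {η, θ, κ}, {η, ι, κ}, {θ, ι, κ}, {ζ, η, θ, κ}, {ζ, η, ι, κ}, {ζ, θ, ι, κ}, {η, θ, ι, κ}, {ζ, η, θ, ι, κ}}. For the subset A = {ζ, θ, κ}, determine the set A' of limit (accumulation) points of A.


A' = {η, θ}

For each x ∈ X, list the open sets U ∈ τ with x ∈ U, then check whether U ∩ (A ∖ {x}) ≠ ∅ for every such U.
  x = ζ: open {ζ} ∋ x has {ζ} ∩ (A ∖ {ζ}) = ∅, so x is NOT a limit point.
  x = η: opens ∋ x are {η, κ}, {ζ, η, κ}, {η, θ, κ}, {η, ι, κ}, {ζ, η, θ, κ}, {ζ, η, ι, κ}, {η, θ, ι, κ}, {ζ, η, θ, ι, κ}; each meets A ∖ {η}, so x IS a limit point.
  x = θ: opens ∋ x are {θ, κ}, {ζ, θ, κ}, {η, θ, κ}, {θ, ι, κ}, {ζ, η, θ, κ}, {ζ, θ, ι, κ}, {η, θ, ι, κ}, {ζ, η, θ, ι, κ}; each meets A ∖ {θ}, so x IS a limit point.
  x = ι: open {ι} ∋ x has {ι} ∩ (A ∖ {ι}) = ∅, so x is NOT a limit point.
  x = κ: open {κ} ∋ x has {κ} ∩ (A ∖ {κ}) = ∅, so x is NOT a limit point.
Collecting: A' = {η, θ}.


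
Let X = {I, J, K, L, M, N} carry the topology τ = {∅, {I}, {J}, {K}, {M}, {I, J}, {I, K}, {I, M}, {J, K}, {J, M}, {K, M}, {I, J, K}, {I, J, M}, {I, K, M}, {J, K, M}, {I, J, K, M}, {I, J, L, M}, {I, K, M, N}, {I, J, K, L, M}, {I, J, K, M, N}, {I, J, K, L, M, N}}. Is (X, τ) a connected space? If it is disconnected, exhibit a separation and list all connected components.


(X, τ) is connected.

Find clopen sets (U ∈ τ with X ∖ U ∈ τ):
  U = ∅, X ∖ U = {I, J, K, L, M, N} — both open, so U is clopen.
  U = {I, J, K, L, M, N}, X ∖ U = ∅ — both open, so U is clopen.
Only trivial clopens (∅ and X) exist, so (X, τ) is connected.
Compute connected components by grouping points that agree on all clopens:
  component: {I, J, K, L, M, N}


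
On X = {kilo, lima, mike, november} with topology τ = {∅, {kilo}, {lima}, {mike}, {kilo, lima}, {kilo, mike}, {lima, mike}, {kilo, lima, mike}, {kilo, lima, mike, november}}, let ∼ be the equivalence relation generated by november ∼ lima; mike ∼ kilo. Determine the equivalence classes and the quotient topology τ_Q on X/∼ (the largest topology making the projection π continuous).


X/∼ = {[kilo=mike], [lima=november]}; |τ_Q| = 3.

Equivalence classes: [kilo=mike], [lima=november].
Quotient map π: X → X/∼ sends kilo ↦ [kilo=mike], lima ↦ [lima=november], mike ↦ [kilo=mike], november ↦ [lima=november].
For each subset V ⊆ X/∼, compute π^{-1}(V) ⊆ X and check whether π^{-1}(V) ∈ τ. V is open in τ_Q iff π^{-1}(V) ∈ τ.
  V = {}: π^{-1}(V) = ∅ ∈ τ ✓.
  V = {[kilo=mike]}: π^{-1}(V) = {kilo, mike} ∈ τ ✓.
  V = {[lima=november]}: π^{-1}(V) = {lima, november} ∉ τ ✗.
  V = {[kilo=mike], [lima=november]}: π^{-1}(V) = {kilo, lima, mike, november} ∈ τ ✓.
Open sets in the quotient: τ_Q = {{}, {[kilo=mike]}, {[kilo=mike], [lima=november]}} (3 elements).


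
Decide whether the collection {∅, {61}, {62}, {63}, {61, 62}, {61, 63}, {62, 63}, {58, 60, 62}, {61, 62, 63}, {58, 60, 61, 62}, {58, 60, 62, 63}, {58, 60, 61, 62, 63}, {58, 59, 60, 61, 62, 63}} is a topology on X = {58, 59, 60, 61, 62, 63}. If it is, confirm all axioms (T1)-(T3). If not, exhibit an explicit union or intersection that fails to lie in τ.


τ IS a topology on X.

Axiom (T1): ∅ ∈ τ? Yes; X ∈ τ? Yes.
Axiom (T2/T3): check pairwise unions and intersections of members of τ.
All pairwise intersections and unions checked — each lies in τ. Therefore τ satisfies (T1), (T2), (T3): it IS a topology on X.


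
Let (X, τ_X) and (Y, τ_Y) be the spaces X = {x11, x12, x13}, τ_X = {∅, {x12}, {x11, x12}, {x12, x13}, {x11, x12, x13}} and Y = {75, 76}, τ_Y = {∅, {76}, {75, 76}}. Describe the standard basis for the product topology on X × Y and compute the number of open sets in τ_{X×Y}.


Basis B = {∅ × ∅, {x12} × {76}, {x11, x12} × {76}, {x12} × {75, 76}, {x12, x13} × {76}, {x11, x12, x13} × {76}, {x11, x12} × {75, 76}, {x12, x13} × {75, 76}, {x11, x12, x13} × {75, 76}}; |τ_{X×Y}| = 14.

Enumerate products U × V with U ∈ τ_X, V ∈ τ_Y (deduplicated):
  ∅ × ∅ = {} (∅)
  {x12} × {76} = {(x12,76)}
  {x11, x12} × {76} = {(x11,76), (x12,76)}
  {x12} × {75, 76} = {(x12,75), (x12,76)}
  {x12, x13} × {76} = {(x12,76), (x13,76)}
  {x11, x12, x13} × {76} = {(x11,76), (x12,76), (x13,76)}
  {x11, x12} × {75, 76} = {(x11,75), (x11,76), (x12,75), (x12,76)}
  {x12, x13} × {75, 76} = {(x12,75), (x12,76), (x13,75), (x13,76)}
  {x11, x12, x13} × {75, 76} = {(x11,75), (x11,76), (x12,75), (x12,76), (x13,75), (x13,76)}
These 9 distinct sets form the basis B.
Close under arbitrary unions to get τ_{X×Y}; counting gives |τ_{X×Y}| = 14.


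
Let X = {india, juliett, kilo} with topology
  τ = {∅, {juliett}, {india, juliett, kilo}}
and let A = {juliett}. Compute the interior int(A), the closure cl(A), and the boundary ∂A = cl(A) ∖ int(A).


int(A) = {juliett}, cl(A) = {india, juliett, kilo}, ∂A = {india, kilo}.

Closed sets in (X, τ) are complements of opens:
  closed(X, τ) = {∅, {india, kilo}, {india, juliett, kilo}}.
int(A) = ⋃ {U ∈ τ : U ⊆ A}. Opens contained in A: ∅, {juliett}.
Taking the union of these: int(A) = {juliett}.
cl(A) = ⋂ {C closed : A ⊆ C}. Closed sets containing A: {india, juliett, kilo}.
Intersecting these: cl(A) = {india, juliett, kilo}.
∂A = cl(A) ∖ int(A) = {india, juliett, kilo} ∖ {juliett} = {india, kilo}.


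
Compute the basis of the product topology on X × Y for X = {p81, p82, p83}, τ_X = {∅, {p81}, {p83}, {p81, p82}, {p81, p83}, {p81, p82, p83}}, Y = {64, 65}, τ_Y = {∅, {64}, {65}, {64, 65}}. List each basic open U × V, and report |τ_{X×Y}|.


Basis B = {∅ × ∅, {p81} × {64}, {p81} × {65}, {p83} × {64}, {p83} × {65}, {p81} × {64, 65}, {p81, p82} × {64}, {p81, p83} × {64}, {p81, p82} × {65}, {p81, p83} × {65}, {p83} × {64, 65}, {p81, p82, p83} × {64}, {p81, p82, p83} × {65}, {p81, p82} × {64, 65}, {p81, p83} × {64, 65}, {p81, p82, p83} × {64, 65}}; |τ_{X×Y}| = 36.

Enumerate products U × V with U ∈ τ_X, V ∈ τ_Y (deduplicated):
  ∅ × ∅ = {} (∅)
  {p81} × {64} = {(p81,64)}
  {p81} × {65} = {(p81,65)}
  {p83} × {64} = {(p83,64)}
  {p83} × {65} = {(p83,65)}
  {p81} × {64, 65} = {(p81,64), (p81,65)}
  {p81, p82} × {64} = {(p81,64), (p82,64)}
  {p81, p83} × {64} = {(p81,64), (p83,64)}
  {p81, p82} × {65} = {(p81,65), (p82,65)}
  {p81, p83} × {65} = {(p81,65), (p83,65)}
  {p83} × {64, 65} = {(p83,64), (p83,65)}
  {p81, p82, p83} × {64} = {(p81,64), (p82,64), (p83,64)}
  {p81, p82, p83} × {65} = {(p81,65), (p82,65), (p83,65)}
  {p81, p82} × {64, 65} = {(p81,64), (p81,65), (p82,64), (p82,65)}
  {p81, p83} × {64, 65} = {(p81,64), (p81,65), (p83,64), (p83,65)}
  {p81, p82, p83} × {64, 65} = {(p81,64), (p81,65), (p82,64), (p82,65), (p83,64), (p83,65)}
These 16 distinct sets form the basis B.
Close under arbitrary unions to get τ_{X×Y}; counting gives |τ_{X×Y}| = 36.


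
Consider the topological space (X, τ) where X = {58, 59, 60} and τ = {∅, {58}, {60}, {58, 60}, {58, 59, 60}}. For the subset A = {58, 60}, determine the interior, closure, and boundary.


int(A) = {58, 60}, cl(A) = {58, 59, 60}, ∂A = {59}.

Closed sets in (X, τ) are complements of opens:
  closed(X, τ) = {∅, {59}, {58, 59}, {59, 60}, {58, 59, 60}}.
int(A) = ⋃ {U ∈ τ : U ⊆ A}. Opens contained in A: ∅, {58}, {60}, {58, 60}.
Taking the union of these: int(A) = {58, 60}.
cl(A) = ⋂ {C closed : A ⊆ C}. Closed sets containing A: {58, 59, 60}.
Intersecting these: cl(A) = {58, 59, 60}.
∂A = cl(A) ∖ int(A) = {58, 59, 60} ∖ {58, 60} = {59}.


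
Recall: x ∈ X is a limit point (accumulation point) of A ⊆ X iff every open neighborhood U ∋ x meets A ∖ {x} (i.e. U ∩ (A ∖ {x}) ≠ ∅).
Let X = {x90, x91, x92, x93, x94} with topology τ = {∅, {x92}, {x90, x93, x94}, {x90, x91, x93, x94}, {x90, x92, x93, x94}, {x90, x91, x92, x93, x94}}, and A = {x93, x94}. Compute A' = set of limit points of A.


A' = {x90, x91, x93, x94}

For each x ∈ X, list the open sets U ∈ τ with x ∈ U, then check whether U ∩ (A ∖ {x}) ≠ ∅ for every such U.
  x = x90: opens ∋ x are {x90, x93, x94}, {x90, x91, x93, x94}, {x90, x92, x93, x94}, {x90, x91, x92, x93, x94}; each meets A ∖ {x90}, so x IS a limit point.
  x = x91: opens ∋ x are {x90, x91, x93, x94}, {x90, x91, x92, x93, x94}; each meets A ∖ {x91}, so x IS a limit point.
  x = x92: open {x92} ∋ x has {x92} ∩ (A ∖ {x92}) = ∅, so x is NOT a limit point.
  x = x93: opens ∋ x are {x90, x93, x94}, {x90, x91, x93, x94}, {x90, x92, x93, x94}, {x90, x91, x92, x93, x94}; each meets A ∖ {x93}, so x IS a limit point.
  x = x94: opens ∋ x are {x90, x93, x94}, {x90, x91, x93, x94}, {x90, x92, x93, x94}, {x90, x91, x92, x93, x94}; each meets A ∖ {x94}, so x IS a limit point.
Collecting: A' = {x90, x91, x93, x94}.


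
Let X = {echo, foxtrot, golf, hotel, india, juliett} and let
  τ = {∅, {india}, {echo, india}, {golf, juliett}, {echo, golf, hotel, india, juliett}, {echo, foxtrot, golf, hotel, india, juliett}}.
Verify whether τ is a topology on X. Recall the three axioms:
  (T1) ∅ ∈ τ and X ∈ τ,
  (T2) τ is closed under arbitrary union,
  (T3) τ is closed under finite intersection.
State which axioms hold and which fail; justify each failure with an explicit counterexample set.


τ is NOT a topology on X.

Axiom (T1): ∅ ∈ τ? Yes; X ∈ τ? Yes.
Axiom (T2/T3): check pairwise unions and intersections of members of τ.
Counterexample for (T2): {india} ∪ {golf, juliett} = {golf, india, juliett} ∉ τ. Therefore τ is NOT a topology.


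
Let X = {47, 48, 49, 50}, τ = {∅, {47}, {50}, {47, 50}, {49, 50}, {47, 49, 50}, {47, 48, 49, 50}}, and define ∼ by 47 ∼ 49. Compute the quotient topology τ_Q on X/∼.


X/∼ = {[47=49], [48], [50]}; |τ_Q| = 4.

Equivalence classes: [47=49], [48], [50].
Quotient map π: X → X/∼ sends 47 ↦ [47=49], 48 ↦ [48], 49 ↦ [47=49], 50 ↦ [50].
For each subset V ⊆ X/∼, compute π^{-1}(V) ⊆ X and check whether π^{-1}(V) ∈ τ. V is open in τ_Q iff π^{-1}(V) ∈ τ.
  V = {}: π^{-1}(V) = ∅ ∈ τ ✓.
  V = {[47=49]}: π^{-1}(V) = {47, 49} ∉ τ ✗.
  V = {[48]}: π^{-1}(V) = {48} ∉ τ ✗.
  V = {[47=49], [48]}: π^{-1}(V) = {47, 48, 49} ∉ τ ✗.
  V = {[50]}: π^{-1}(V) = {50} ∈ τ ✓.
  V = {[47=49], [50]}: π^{-1}(V) = {47, 49, 50} ∈ τ ✓.
  V = {[48], [50]}: π^{-1}(V) = {48, 50} ∉ τ ✗.
  V = {[47=49], [48], [50]}: π^{-1}(V) = {47, 48, 49, 50} ∈ τ ✓.
Open sets in the quotient: τ_Q = {{}, {[50]}, {[47=49], [50]}, {[47=49], [48], [50]}} (4 elements).


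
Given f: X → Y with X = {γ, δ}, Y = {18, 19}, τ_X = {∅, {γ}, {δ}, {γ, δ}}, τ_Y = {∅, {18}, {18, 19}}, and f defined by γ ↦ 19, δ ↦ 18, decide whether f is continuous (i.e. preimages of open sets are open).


f IS continuous.

Compute f^{-1}(U) for each U ∈ τ_Y:
  U = ∅: f^{-1}(U) = ∅ ∈ τ_X ✓.
  U = {18}: f^{-1}(U) = {δ} ∈ τ_X ✓.
  U = {18, 19}: f^{-1}(U) = {γ, δ} ∈ τ_X ✓.
Every preimage lies in τ_X, so f IS continuous.


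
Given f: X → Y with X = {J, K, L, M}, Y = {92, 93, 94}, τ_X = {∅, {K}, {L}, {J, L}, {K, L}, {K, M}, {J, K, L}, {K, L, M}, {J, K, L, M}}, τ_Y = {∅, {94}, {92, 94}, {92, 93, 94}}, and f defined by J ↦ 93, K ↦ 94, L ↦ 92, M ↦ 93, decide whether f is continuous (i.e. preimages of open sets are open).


f IS continuous.

Compute f^{-1}(U) for each U ∈ τ_Y:
  U = ∅: f^{-1}(U) = ∅ ∈ τ_X ✓.
  U = {94}: f^{-1}(U) = {K} ∈ τ_X ✓.
  U = {92, 94}: f^{-1}(U) = {K, L} ∈ τ_X ✓.
  U = {92, 93, 94}: f^{-1}(U) = {J, K, L, M} ∈ τ_X ✓.
Every preimage lies in τ_X, so f IS continuous.


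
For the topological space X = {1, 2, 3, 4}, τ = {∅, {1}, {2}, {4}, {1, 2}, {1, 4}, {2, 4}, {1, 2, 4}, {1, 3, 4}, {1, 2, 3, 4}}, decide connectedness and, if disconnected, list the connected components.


(X, τ) is disconnected; components = [{2}, {1, 3, 4}].

Find clopen sets (U ∈ τ with X ∖ U ∈ τ):
  U = ∅, X ∖ U = {1, 2, 3, 4} — both open, so U is clopen.
  U = {2}, X ∖ U = {1, 3, 4} — both open, so U is clopen.
  U = {1, 3, 4}, X ∖ U = {2} — both open, so U is clopen.
  U = {1, 2, 3, 4}, X ∖ U = ∅ — both open, so U is clopen.
Nontrivial clopen(s) exist: e.g. {2}. So (X, τ) is disconnected.
Compute connected components by grouping points that agree on all clopens:
  component: {2}
  component: {1, 3, 4}


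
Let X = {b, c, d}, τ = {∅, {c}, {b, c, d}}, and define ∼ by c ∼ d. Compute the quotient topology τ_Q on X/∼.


X/∼ = {[b], [c=d]}; |τ_Q| = 2.

Equivalence classes: [b], [c=d].
Quotient map π: X → X/∼ sends b ↦ [b], c ↦ [c=d], d ↦ [c=d].
For each subset V ⊆ X/∼, compute π^{-1}(V) ⊆ X and check whether π^{-1}(V) ∈ τ. V is open in τ_Q iff π^{-1}(V) ∈ τ.
  V = {}: π^{-1}(V) = ∅ ∈ τ ✓.
  V = {[b]}: π^{-1}(V) = {b} ∉ τ ✗.
  V = {[c=d]}: π^{-1}(V) = {c, d} ∉ τ ✗.
  V = {[b], [c=d]}: π^{-1}(V) = {b, c, d} ∈ τ ✓.
Open sets in the quotient: τ_Q = {{}, {[b], [c=d]}} (2 elements).


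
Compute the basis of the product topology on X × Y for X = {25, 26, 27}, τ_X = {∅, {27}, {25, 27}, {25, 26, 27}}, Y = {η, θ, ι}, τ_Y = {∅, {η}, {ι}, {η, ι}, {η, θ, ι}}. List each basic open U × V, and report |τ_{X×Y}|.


Basis B = {∅ × ∅, {27} × {η}, {27} × {ι}, {25, 27} × {η}, {25, 27} × {ι}, {27} × {η, ι}, {25, 26, 27} × {η}, {25, 26, 27} × {ι}, {27} × {η, θ, ι}, {25, 27} × {η, ι}, {25, 27} × {η, θ, ι}, {25, 26, 27} × {η, ι}, {25, 26, 27} × {η, θ, ι}}; |τ_{X×Y}| = 30.

Enumerate products U × V with U ∈ τ_X, V ∈ τ_Y (deduplicated):
  ∅ × ∅ = {} (∅)
  {27} × {η} = {(27,η)}
  {27} × {ι} = {(27,ι)}
  {25, 27} × {η} = {(25,η), (27,η)}
  {25, 27} × {ι} = {(25,ι), (27,ι)}
  {27} × {η, ι} = {(27,η), (27,ι)}
  {25, 26, 27} × {η} = {(25,η), (26,η), (27,η)}
  {25, 26, 27} × {ι} = {(25,ι), (26,ι), (27,ι)}
  {27} × {η, θ, ι} = {(27,η), (27,θ), (27,ι)}
  {25, 27} × {η, ι} = {(25,η), (25,ι), (27,η), (27,ι)}
  {25, 27} × {η, θ, ι} = {(25,η), (25,θ), (25,ι), (27,η), (27,θ), (27,ι)}
  {25, 26, 27} × {η, ι} = {(25,η), (25,ι), (26,η), (26,ι), (27,η), (27,ι)}
  {25, 26, 27} × {η, θ, ι} = {(25,η), (25,θ), (25,ι), (26,η), (26,θ), (26,ι), (27,η), (27,θ), (27,ι)}
These 13 distinct sets form the basis B.
Close under arbitrary unions to get τ_{X×Y}; counting gives |τ_{X×Y}| = 30.


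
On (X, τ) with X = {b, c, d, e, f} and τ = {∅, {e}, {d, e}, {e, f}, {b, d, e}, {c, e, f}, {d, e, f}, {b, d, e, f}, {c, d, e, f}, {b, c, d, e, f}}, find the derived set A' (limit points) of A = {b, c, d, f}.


A' = {b, c}

For each x ∈ X, list the open sets U ∈ τ with x ∈ U, then check whether U ∩ (A ∖ {x}) ≠ ∅ for every such U.
  x = b: opens ∋ x are {b, d, e}, {b, d, e, f}, {b, c, d, e, f}; each meets A ∖ {b}, so x IS a limit point.
  x = c: opens ∋ x are {c, e, f}, {c, d, e, f}, {b, c, d, e, f}; each meets A ∖ {c}, so x IS a limit point.
  x = d: open {d, e} ∋ x has {d, e} ∩ (A ∖ {d}) = ∅, so x is NOT a limit point.
  x = e: open {e} ∋ x has {e} ∩ (A ∖ {e}) = ∅, so x is NOT a limit point.
  x = f: open {e, f} ∋ x has {e, f} ∩ (A ∖ {f}) = ∅, so x is NOT a limit point.
Collecting: A' = {b, c}.


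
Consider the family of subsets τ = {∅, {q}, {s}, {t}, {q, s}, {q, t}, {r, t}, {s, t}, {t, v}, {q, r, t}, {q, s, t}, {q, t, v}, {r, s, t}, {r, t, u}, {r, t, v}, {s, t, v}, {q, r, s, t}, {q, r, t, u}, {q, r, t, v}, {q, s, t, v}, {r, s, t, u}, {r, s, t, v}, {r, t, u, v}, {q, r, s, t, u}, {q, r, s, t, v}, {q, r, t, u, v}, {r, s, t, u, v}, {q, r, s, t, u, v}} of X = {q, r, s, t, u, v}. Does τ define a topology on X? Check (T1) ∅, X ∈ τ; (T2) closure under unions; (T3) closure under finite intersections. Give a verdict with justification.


τ IS a topology on X.

Axiom (T1): ∅ ∈ τ? Yes; X ∈ τ? Yes.
Axiom (T2/T3): check pairwise unions and intersections of members of τ.
All pairwise intersections and unions checked — each lies in τ. Therefore τ satisfies (T1), (T2), (T3): it IS a topology on X.


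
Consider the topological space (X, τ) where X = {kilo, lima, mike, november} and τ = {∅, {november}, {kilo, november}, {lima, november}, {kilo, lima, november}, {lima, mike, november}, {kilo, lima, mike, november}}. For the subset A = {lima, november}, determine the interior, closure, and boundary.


int(A) = {lima, november}, cl(A) = {kilo, lima, mike, november}, ∂A = {kilo, mike}.

Closed sets in (X, τ) are complements of opens:
  closed(X, τ) = {∅, {kilo}, {mike}, {kilo, mike}, {lima, mike}, {kilo, lima, mike}, {kilo, lima, mike, november}}.
int(A) = ⋃ {U ∈ τ : U ⊆ A}. Opens contained in A: ∅, {november}, {lima, november}.
Taking the union of these: int(A) = {lima, november}.
cl(A) = ⋂ {C closed : A ⊆ C}. Closed sets containing A: {kilo, lima, mike, november}.
Intersecting these: cl(A) = {kilo, lima, mike, november}.
∂A = cl(A) ∖ int(A) = {kilo, lima, mike, november} ∖ {lima, november} = {kilo, mike}.


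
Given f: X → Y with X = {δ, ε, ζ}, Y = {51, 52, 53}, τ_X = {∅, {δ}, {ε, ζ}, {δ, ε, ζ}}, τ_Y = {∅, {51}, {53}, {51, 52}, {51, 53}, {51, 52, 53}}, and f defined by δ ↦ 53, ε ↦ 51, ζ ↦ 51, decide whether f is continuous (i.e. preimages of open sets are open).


f IS continuous.

Compute f^{-1}(U) for each U ∈ τ_Y:
  U = ∅: f^{-1}(U) = ∅ ∈ τ_X ✓.
  U = {51}: f^{-1}(U) = {ε, ζ} ∈ τ_X ✓.
  U = {53}: f^{-1}(U) = {δ} ∈ τ_X ✓.
  U = {51, 52}: f^{-1}(U) = {ε, ζ} ∈ τ_X ✓.
  U = {51, 53}: f^{-1}(U) = {δ, ε, ζ} ∈ τ_X ✓.
  U = {51, 52, 53}: f^{-1}(U) = {δ, ε, ζ} ∈ τ_X ✓.
Every preimage lies in τ_X, so f IS continuous.


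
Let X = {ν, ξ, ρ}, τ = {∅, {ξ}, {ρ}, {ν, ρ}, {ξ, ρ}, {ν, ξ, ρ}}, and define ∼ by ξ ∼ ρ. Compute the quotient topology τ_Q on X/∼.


X/∼ = {[ν], [ξ=ρ]}; |τ_Q| = 3.

Equivalence classes: [ν], [ξ=ρ].
Quotient map π: X → X/∼ sends ν ↦ [ν], ξ ↦ [ξ=ρ], ρ ↦ [ξ=ρ].
For each subset V ⊆ X/∼, compute π^{-1}(V) ⊆ X and check whether π^{-1}(V) ∈ τ. V is open in τ_Q iff π^{-1}(V) ∈ τ.
  V = {}: π^{-1}(V) = ∅ ∈ τ ✓.
  V = {[ν]}: π^{-1}(V) = {ν} ∉ τ ✗.
  V = {[ξ=ρ]}: π^{-1}(V) = {ξ, ρ} ∈ τ ✓.
  V = {[ν], [ξ=ρ]}: π^{-1}(V) = {ν, ξ, ρ} ∈ τ ✓.
Open sets in the quotient: τ_Q = {{}, {[ξ=ρ]}, {[ν], [ξ=ρ]}} (3 elements).


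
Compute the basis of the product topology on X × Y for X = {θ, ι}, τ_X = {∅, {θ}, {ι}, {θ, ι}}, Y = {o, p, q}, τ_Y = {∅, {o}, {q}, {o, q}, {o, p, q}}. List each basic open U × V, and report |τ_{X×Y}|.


Basis B = {∅ × ∅, {θ} × {o}, {θ} × {q}, {ι} × {o}, {ι} × {q}, {θ} × {o, q}, {θ, ι} × {o}, {θ, ι} × {q}, {ι} × {o, q}, {θ} × {o, p, q}, {ι} × {o, p, q}, {θ, ι} × {o, q}, {θ, ι} × {o, p, q}}; |τ_{X×Y}| = 25.

Enumerate products U × V with U ∈ τ_X, V ∈ τ_Y (deduplicated):
  ∅ × ∅ = {} (∅)
  {θ} × {o} = {(θ,o)}
  {θ} × {q} = {(θ,q)}
  {ι} × {o} = {(ι,o)}
  {ι} × {q} = {(ι,q)}
  {θ} × {o, q} = {(θ,o), (θ,q)}
  {θ, ι} × {o} = {(θ,o), (ι,o)}
  {θ, ι} × {q} = {(θ,q), (ι,q)}
  {ι} × {o, q} = {(ι,o), (ι,q)}
  {θ} × {o, p, q} = {(θ,o), (θ,p), (θ,q)}
  {ι} × {o, p, q} = {(ι,o), (ι,p), (ι,q)}
  {θ, ι} × {o, q} = {(θ,o), (θ,q), (ι,o), (ι,q)}
  {θ, ι} × {o, p, q} = {(θ,o), (θ,p), (θ,q), (ι,o), (ι,p), (ι,q)}
These 13 distinct sets form the basis B.
Close under arbitrary unions to get τ_{X×Y}; counting gives |τ_{X×Y}| = 25.


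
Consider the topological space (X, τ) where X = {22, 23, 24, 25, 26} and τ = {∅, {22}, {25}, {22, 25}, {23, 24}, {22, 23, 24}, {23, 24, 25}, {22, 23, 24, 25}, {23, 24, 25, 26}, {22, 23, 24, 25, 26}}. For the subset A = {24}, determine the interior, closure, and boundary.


int(A) = ∅, cl(A) = {23, 24, 26}, ∂A = {23, 24, 26}.

Closed sets in (X, τ) are complements of opens:
  closed(X, τ) = {∅, {22}, {26}, {22, 26}, {25, 26}, {22, 25, 26}, {23, 24, 26}, {22, 23, 24, 26}, {23, 24, 25, 26}, {22, 23, 24, 25, 26}}.
int(A) = ⋃ {U ∈ τ : U ⊆ A}. Opens contained in A: ∅.
Taking the union of these: int(A) = ∅.
cl(A) = ⋂ {C closed : A ⊆ C}. Closed sets containing A: {23, 24, 26}, {22, 23, 24, 26}, {23, 24, 25, 26}, {22, 23, 24, 25, 26}.
Intersecting these: cl(A) = {23, 24, 26}.
∂A = cl(A) ∖ int(A) = {23, 24, 26} ∖ ∅ = {23, 24, 26}.


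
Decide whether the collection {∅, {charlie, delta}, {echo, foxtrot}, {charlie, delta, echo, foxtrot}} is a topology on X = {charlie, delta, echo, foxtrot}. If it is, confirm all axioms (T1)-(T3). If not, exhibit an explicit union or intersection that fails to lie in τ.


τ IS a topology on X.

Axiom (T1): ∅ ∈ τ? Yes; X ∈ τ? Yes.
Axiom (T2/T3): check pairwise unions and intersections of members of τ.
All pairwise intersections and unions checked — each lies in τ. Therefore τ satisfies (T1), (T2), (T3): it IS a topology on X.


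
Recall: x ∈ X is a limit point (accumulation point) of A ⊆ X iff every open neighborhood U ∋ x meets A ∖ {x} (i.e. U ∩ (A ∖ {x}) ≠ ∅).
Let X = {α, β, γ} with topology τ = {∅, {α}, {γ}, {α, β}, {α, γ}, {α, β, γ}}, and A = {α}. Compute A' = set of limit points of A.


A' = {β}

For each x ∈ X, list the open sets U ∈ τ with x ∈ U, then check whether U ∩ (A ∖ {x}) ≠ ∅ for every such U.
  x = α: open {α} ∋ x has {α} ∩ (A ∖ {α}) = ∅, so x is NOT a limit point.
  x = β: opens ∋ x are {α, β}, {α, β, γ}; each meets A ∖ {β}, so x IS a limit point.
  x = γ: open {γ} ∋ x has {γ} ∩ (A ∖ {γ}) = ∅, so x is NOT a limit point.
Collecting: A' = {β}.


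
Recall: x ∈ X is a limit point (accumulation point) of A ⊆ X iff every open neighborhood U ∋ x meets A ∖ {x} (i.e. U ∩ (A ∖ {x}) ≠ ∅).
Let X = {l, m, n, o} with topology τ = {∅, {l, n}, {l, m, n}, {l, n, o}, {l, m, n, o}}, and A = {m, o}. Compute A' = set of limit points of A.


A' = ∅

For each x ∈ X, list the open sets U ∈ τ with x ∈ U, then check whether U ∩ (A ∖ {x}) ≠ ∅ for every such U.
  x = l: open {l, n} ∋ x has {l, n} ∩ (A ∖ {l}) = ∅, so x is NOT a limit point.
  x = m: open {l, m, n} ∋ x has {l, m, n} ∩ (A ∖ {m}) = ∅, so x is NOT a limit point.
  x = n: open {l, n} ∋ x has {l, n} ∩ (A ∖ {n}) = ∅, so x is NOT a limit point.
  x = o: open {l, n, o} ∋ x has {l, n, o} ∩ (A ∖ {o}) = ∅, so x is NOT a limit point.
Collecting: A' = ∅.


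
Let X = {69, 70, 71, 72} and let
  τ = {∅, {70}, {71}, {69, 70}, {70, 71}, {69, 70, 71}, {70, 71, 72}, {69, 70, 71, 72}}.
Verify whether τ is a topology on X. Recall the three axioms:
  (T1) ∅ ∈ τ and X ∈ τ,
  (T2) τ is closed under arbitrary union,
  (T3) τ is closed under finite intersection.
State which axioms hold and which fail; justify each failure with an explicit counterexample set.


τ IS a topology on X.

Axiom (T1): ∅ ∈ τ? Yes; X ∈ τ? Yes.
Axiom (T2/T3): check pairwise unions and intersections of members of τ.
All pairwise intersections and unions checked — each lies in τ. Therefore τ satisfies (T1), (T2), (T3): it IS a topology on X.


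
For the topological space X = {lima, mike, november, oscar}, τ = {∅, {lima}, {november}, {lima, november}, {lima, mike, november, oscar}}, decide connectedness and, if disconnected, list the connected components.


(X, τ) is connected.

Find clopen sets (U ∈ τ with X ∖ U ∈ τ):
  U = ∅, X ∖ U = {lima, mike, november, oscar} — both open, so U is clopen.
  U = {lima, mike, november, oscar}, X ∖ U = ∅ — both open, so U is clopen.
Only trivial clopens (∅ and X) exist, so (X, τ) is connected.
Compute connected components by grouping points that agree on all clopens:
  component: {lima, mike, november, oscar}


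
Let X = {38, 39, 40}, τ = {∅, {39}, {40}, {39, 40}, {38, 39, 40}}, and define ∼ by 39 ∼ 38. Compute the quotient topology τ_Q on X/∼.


X/∼ = {[38=39], [40]}; |τ_Q| = 3.

Equivalence classes: [38=39], [40].
Quotient map π: X → X/∼ sends 38 ↦ [38=39], 39 ↦ [38=39], 40 ↦ [40].
For each subset V ⊆ X/∼, compute π^{-1}(V) ⊆ X and check whether π^{-1}(V) ∈ τ. V is open in τ_Q iff π^{-1}(V) ∈ τ.
  V = {}: π^{-1}(V) = ∅ ∈ τ ✓.
  V = {[38=39]}: π^{-1}(V) = {38, 39} ∉ τ ✗.
  V = {[40]}: π^{-1}(V) = {40} ∈ τ ✓.
  V = {[38=39], [40]}: π^{-1}(V) = {38, 39, 40} ∈ τ ✓.
Open sets in the quotient: τ_Q = {{}, {[40]}, {[38=39], [40]}} (3 elements).


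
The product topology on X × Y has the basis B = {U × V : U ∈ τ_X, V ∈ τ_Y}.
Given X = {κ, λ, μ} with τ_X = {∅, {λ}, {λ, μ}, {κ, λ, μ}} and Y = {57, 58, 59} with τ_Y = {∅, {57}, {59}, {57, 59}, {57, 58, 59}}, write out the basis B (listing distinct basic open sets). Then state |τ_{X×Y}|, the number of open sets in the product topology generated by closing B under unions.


Basis B = {∅ × ∅, {λ} × {57}, {λ} × {59}, {λ} × {57, 59}, {λ, μ} × {57}, {λ, μ} × {59}, {κ, λ, μ} × {57}, {κ, λ, μ} × {59}, {λ} × {57, 58, 59}, {λ, μ} × {57, 59}, {κ, λ, μ} × {57, 59}, {λ, μ} × {57, 58, 59}, {κ, λ, μ} × {57, 58, 59}}; |τ_{X×Y}| = 30.

Enumerate products U × V with U ∈ τ_X, V ∈ τ_Y (deduplicated):
  ∅ × ∅ = {} (∅)
  {λ} × {57} = {(λ,57)}
  {λ} × {59} = {(λ,59)}
  {λ} × {57, 59} = {(λ,57), (λ,59)}
  {λ, μ} × {57} = {(λ,57), (μ,57)}
  {λ, μ} × {59} = {(λ,59), (μ,59)}
  {κ, λ, μ} × {57} = {(κ,57), (λ,57), (μ,57)}
  {κ, λ, μ} × {59} = {(κ,59), (λ,59), (μ,59)}
  {λ} × {57, 58, 59} = {(λ,57), (λ,58), (λ,59)}
  {λ, μ} × {57, 59} = {(λ,57), (λ,59), (μ,57), (μ,59)}
  {κ, λ, μ} × {57, 59} = {(κ,57), (κ,59), (λ,57), (λ,59), (μ,57), (μ,59)}
  {λ, μ} × {57, 58, 59} = {(λ,57), (λ,58), (λ,59), (μ,57), (μ,58), (μ,59)}
  {κ, λ, μ} × {57, 58, 59} = {(κ,57), (κ,58), (κ,59), (λ,57), (λ,58), (λ,59), (μ,57), (μ,58), (μ,59)}
These 13 distinct sets form the basis B.
Close under arbitrary unions to get τ_{X×Y}; counting gives |τ_{X×Y}| = 30.
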